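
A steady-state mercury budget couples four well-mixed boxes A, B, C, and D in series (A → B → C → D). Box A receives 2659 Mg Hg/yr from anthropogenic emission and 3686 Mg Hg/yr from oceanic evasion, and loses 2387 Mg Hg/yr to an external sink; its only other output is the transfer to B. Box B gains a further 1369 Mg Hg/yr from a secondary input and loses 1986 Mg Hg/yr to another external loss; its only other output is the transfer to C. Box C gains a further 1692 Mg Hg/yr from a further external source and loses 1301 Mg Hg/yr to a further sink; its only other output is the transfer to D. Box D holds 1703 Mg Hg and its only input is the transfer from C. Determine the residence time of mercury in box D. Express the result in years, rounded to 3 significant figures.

Box A: F(A→B) = (2659 + 3686) − 2387 = 3958.0 Mg Hg/yr.
Box B: F(B→C) = (3958.0 + 1369) − 1986 = 3341.0 Mg Hg/yr.
Box C: F(C→D) = (3341.0 + 1692) − 1301 = 3732.0 Mg Hg/yr.
Box D throughput = its input = 3732.0 Mg Hg/yr; τ = 1703 / 3732.0 = 0.4563 yr.

0.456 yr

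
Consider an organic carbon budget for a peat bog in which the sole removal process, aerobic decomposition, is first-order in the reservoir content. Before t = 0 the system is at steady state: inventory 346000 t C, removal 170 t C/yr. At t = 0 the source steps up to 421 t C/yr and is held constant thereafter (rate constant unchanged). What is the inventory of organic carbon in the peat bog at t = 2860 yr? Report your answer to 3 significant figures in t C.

τ = M₀/F₀ = 346000/170 = 2035 yr; rate constant k = 1/τ.
New steady state M_∞ = F₁/k = F₁·τ = 421 × 2035 = 856860 t C.
M(t) = M_∞ + (M₀ − M_∞)·e^(−t/τ); t/τ = 2860/2035 = 1.405, so e^(−t/τ) = 0.2453.
M(t) = 856860 − 510900 × 0.2453 = 731540 t C.

732000 t C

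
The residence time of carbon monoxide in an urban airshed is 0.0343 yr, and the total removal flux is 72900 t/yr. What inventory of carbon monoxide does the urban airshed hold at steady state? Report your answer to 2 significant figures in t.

τ = M/F ⇒ M = τ × F = 0.0343 × 72900 = 2500 t.

2500 t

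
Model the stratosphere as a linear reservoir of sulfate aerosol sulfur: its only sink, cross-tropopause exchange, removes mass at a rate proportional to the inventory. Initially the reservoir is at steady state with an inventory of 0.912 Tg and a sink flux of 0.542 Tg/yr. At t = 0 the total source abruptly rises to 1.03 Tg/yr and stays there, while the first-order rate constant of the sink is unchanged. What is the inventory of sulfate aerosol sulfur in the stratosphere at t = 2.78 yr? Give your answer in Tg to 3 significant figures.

1.58 Tg

Residence time τ = M₀/F₀ = 1.683 yr. The eventual steady state is M_∞ = M₀·(F₁/F₀) = 0.912 × 1.03/0.542 = 1.7331 Tg.
The anomaly ΔM(t) = M(t) − M_∞ decays as ΔM₀·e^(−t/τ) with ΔM₀ = 0.912 − 1.7331 = −0.8211 Tg.
At t = 2.78 yr, e^(−t/τ) = e^(−1.652) = 0.1916, so ΔM = −0.1574 Tg and M = 1.7331 − 0.1574 = 1.5758 Tg.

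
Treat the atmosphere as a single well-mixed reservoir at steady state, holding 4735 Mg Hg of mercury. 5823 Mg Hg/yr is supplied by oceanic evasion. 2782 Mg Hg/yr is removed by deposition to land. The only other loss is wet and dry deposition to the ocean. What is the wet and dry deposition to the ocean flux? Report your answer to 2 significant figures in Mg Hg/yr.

At steady state ΣF_in = ΣF_out.
ΣF_in = 5823.0 Mg Hg/yr.
Wet and dry deposition to the ocean flux = ΣF_in − (2782) = 5823.0 − 2782 = 3041 Mg Hg/yr.

3000 Mg Hg/yr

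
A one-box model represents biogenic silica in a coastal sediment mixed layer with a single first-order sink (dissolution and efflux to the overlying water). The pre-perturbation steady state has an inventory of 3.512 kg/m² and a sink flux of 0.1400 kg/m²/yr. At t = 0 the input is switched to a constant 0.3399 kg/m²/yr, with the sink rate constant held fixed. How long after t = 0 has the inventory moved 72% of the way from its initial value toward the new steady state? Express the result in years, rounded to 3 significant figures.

τ = M₀/F₀ = 3.512/0.1400 = 25.09 yr.
The remaining gap fraction is e^(−t/τ); 72% covered ⇒ e^(−t/τ) = 0.280.
t = −τ ln(0.280) = 25.09 × 1.273 = 31.93 yr.

31.9 yr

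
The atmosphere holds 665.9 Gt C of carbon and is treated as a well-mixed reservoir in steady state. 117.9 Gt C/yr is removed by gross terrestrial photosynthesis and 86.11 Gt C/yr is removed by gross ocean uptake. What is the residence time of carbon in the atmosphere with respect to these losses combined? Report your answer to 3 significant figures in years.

3.26 yr

Total removal = 117.9 + 86.11 = 204.01 Gt C/yr.
τ = M / ΣF_out = 665.9 / 204.01 = 3.264 yr.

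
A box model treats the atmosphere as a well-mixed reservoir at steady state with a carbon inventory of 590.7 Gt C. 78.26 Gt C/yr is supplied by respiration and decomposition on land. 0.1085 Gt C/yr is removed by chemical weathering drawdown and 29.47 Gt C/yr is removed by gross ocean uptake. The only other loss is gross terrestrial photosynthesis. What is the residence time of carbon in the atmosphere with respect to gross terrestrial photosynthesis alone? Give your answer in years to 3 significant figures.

12.1 yr

At steady state ΣF_in = ΣF_out.
ΣF_in = 78.260 Gt C/yr.
Gross terrestrial photosynthesis flux = ΣF_in − (0.1085 + 29.47) = 78.260 − 29.58 = 48.68 Gt C/yr.
τ = M / F = 590.7 / 48.68 = 12.13 yr.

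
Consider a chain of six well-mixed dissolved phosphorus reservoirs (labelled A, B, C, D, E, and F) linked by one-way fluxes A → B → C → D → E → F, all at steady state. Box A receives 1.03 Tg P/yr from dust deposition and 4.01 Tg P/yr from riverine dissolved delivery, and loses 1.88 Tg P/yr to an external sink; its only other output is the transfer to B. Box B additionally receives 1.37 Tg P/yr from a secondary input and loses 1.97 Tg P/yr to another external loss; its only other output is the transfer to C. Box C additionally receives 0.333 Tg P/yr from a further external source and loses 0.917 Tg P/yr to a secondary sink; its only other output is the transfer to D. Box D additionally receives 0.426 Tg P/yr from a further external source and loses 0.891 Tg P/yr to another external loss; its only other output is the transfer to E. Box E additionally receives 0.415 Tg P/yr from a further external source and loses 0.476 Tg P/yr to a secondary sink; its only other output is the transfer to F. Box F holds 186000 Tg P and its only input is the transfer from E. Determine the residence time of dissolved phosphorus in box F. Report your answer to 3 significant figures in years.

128000 yr

Box A: F(A→B) = (1.03 + 4.01) − 1.88 = 3.1600 Tg P/yr.
Box B: F(B→C) = (3.1600 + 1.37) − 1.97 = 2.5600 Tg P/yr.
Box C: F(C→D) = (2.5600 + 0.333) − 0.917 = 1.9760 Tg P/yr.
Box D: F(D→E) = (1.9760 + 0.426) − 0.891 = 1.5110 Tg P/yr.
Box E: F(E→F) = (1.5110 + 0.415) − 0.476 = 1.4500 Tg P/yr.
Box F throughput = its input = 1.4500 Tg P/yr; τ = 186000 / 1.4500 = 128300 yr.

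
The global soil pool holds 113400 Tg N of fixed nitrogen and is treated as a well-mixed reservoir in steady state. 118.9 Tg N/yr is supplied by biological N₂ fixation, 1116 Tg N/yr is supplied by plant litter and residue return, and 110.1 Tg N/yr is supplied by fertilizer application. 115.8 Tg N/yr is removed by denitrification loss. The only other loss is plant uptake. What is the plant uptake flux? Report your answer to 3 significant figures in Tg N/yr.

At steady state ΣF_in = ΣF_out.
ΣF_in = 118.9 + 1116 + 110.1 = 1345.0 Tg N/yr.
Plant uptake flux = ΣF_in − (115.8) = 1345.0 − 115.8 = 1229 Tg N/yr.

1230 Tg N/yr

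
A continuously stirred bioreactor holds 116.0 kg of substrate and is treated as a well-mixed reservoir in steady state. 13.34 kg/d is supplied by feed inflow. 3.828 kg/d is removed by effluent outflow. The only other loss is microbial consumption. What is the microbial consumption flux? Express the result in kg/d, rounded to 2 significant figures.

At steady state ΣF_in = ΣF_out.
ΣF_in = 13.340 kg/d.
Microbial consumption flux = ΣF_in − (3.828) = 13.340 − 3.828 = 9.512 kg/d.

9.5 kg/d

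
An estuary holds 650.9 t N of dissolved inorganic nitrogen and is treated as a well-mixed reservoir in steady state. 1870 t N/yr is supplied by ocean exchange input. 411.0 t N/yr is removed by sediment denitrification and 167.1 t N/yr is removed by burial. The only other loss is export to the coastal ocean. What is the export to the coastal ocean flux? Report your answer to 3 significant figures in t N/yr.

1290 t N/yr

At steady state ΣF_in = ΣF_out.
ΣF_in = 1870.0 t N/yr.
Export to the coastal ocean flux = ΣF_in − (411.0 + 167.1) = 1870.0 − 578.1 = 1292 t N/yr.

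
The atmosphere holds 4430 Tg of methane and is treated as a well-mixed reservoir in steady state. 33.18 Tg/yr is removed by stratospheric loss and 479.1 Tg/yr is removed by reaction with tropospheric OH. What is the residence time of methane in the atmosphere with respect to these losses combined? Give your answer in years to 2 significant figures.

8.6 yr

Total removal = 33.18 + 479.1 = 512.28 Tg/yr.
τ = M / ΣF_out = 4430 / 512.28 = 8.648 yr.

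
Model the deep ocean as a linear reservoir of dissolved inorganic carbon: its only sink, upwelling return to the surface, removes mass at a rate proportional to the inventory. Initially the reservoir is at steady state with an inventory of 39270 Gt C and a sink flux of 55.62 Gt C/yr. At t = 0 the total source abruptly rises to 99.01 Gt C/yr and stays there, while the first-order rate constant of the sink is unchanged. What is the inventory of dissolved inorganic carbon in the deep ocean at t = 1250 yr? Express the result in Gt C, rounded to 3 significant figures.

τ = M₀/F₀ = 39270/55.62 = 706.0 yr; rate constant k = 1/τ.
New steady state M_∞ = F₁/k = F₁·τ = 99.01 × 706.0 = 69905 Gt C.
M(t) = M_∞ + (M₀ − M_∞)·e^(−t/τ); t/τ = 1250/706.0 = 1.770, so e^(−t/τ) = 0.1703.
M(t) = 69905 − 30640 × 0.1703 = 64689 Gt C.

64700 Gt C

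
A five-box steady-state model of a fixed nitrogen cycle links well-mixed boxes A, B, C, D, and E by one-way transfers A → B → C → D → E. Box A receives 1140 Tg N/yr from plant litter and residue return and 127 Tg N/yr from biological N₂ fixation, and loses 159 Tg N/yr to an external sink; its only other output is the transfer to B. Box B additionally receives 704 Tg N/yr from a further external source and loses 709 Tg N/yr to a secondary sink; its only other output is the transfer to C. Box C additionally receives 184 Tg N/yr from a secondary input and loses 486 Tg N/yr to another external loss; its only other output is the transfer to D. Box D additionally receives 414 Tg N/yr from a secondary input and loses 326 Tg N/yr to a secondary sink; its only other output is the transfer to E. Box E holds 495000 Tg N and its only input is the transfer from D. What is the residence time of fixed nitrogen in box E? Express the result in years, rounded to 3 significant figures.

Box A: F(A→B) = (1140 + 127) − 159 = 1108.0 Tg N/yr.
Box B: F(B→C) = (1108.0 + 704) − 709 = 1103.0 Tg N/yr.
Box C: F(C→D) = (1103.0 + 184) − 486 = 801.00 Tg N/yr.
Box D: F(D→E) = (801.00 + 414) − 326 = 889.00 Tg N/yr.
Box E throughput = its input = 889.00 Tg N/yr; τ = 495000 / 889.00 = 556.8 yr.

557 yr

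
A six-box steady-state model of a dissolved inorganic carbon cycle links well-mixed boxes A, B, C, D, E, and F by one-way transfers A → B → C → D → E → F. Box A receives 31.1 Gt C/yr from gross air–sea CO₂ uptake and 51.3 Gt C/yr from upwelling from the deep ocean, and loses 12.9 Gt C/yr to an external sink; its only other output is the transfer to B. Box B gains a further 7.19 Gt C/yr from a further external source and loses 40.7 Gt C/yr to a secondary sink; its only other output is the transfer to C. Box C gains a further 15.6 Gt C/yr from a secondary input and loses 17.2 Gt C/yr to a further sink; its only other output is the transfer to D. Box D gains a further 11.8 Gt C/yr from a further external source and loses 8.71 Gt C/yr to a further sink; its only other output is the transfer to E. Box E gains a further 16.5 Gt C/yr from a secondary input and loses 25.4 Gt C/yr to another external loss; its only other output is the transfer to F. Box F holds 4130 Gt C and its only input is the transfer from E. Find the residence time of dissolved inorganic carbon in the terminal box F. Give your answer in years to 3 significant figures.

Box A: F(A→B) = (31.1 + 51.3) − 12.9 = 69.500 Gt C/yr.
Box B: F(B→C) = (69.500 + 7.19) − 40.7 = 35.990 Gt C/yr.
Box C: F(C→D) = (35.990 + 15.6) − 17.2 = 34.390 Gt C/yr.
Box D: F(D→E) = (34.390 + 11.8) − 8.71 = 37.480 Gt C/yr.
Box E: F(E→F) = (37.480 + 16.5) − 25.4 = 28.580 Gt C/yr.
Box F throughput = its input = 28.580 Gt C/yr; τ = 4130 / 28.580 = 144.5 yr.

145 yr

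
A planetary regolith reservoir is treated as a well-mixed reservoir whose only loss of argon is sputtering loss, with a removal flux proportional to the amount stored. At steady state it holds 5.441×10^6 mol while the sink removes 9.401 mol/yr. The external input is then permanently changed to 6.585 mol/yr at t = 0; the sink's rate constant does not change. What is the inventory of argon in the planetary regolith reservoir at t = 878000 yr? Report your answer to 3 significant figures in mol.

4.17×10^6 mol

τ = M₀/F₀ = 5.441×10^6/9.401 = 578800 yr; rate constant k = 1/τ.
New steady state M_∞ = F₁/k = F₁·τ = 6.585 × 578800 = 3.8112×10^6 mol.
M(t) = M_∞ + (M₀ − M_∞)·e^(−t/τ); t/τ = 878000/578800 = 1.517, so e^(−t/τ) = 0.2194.
M(t) = 3.8112×10^6 + 1.630×10^6 × 0.2194 = 4.1687×10^6 mol.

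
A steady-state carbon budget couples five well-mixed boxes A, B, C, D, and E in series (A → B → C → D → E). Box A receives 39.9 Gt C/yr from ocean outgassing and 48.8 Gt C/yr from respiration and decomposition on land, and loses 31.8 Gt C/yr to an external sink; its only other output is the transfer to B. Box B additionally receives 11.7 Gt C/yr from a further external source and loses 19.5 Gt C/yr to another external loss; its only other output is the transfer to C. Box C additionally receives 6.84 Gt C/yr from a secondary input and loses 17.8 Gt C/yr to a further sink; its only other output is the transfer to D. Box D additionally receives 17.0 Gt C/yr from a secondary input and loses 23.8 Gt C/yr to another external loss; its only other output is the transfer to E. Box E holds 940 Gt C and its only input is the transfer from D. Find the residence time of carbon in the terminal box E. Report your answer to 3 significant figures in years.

30.0 yr

Box A: F(A→B) = (39.9 + 48.8) − 31.8 = 56.900 Gt C/yr.
Box B: F(B→C) = (56.900 + 11.7) − 19.5 = 49.100 Gt C/yr.
Box C: F(C→D) = (49.100 + 6.84) − 17.8 = 38.140 Gt C/yr.
Box D: F(D→E) = (38.140 + 17.0) − 23.8 = 31.340 Gt C/yr.
Box E throughput = its input = 31.340 Gt C/yr; τ = 940 / 31.340 = 29.99 yr.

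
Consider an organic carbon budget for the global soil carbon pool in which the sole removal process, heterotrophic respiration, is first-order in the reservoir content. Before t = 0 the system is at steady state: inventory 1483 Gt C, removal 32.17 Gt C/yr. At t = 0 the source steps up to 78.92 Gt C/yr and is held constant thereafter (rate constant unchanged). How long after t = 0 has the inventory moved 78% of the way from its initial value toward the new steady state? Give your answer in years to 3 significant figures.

69.8 yr

τ = M₀/F₀ = 1483/32.17 = 46.10 yr.
The remaining gap fraction is e^(−t/τ); 78% covered ⇒ e^(−t/τ) = 0.220.
t = −τ ln(0.220) = 46.10 × 1.514 = 69.80 yr.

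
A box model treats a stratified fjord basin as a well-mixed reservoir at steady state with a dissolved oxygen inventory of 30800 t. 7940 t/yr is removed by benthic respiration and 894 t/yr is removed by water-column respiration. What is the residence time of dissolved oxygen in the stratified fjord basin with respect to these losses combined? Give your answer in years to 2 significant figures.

Total removal = 7940 + 894.0 = 8834.0 t/yr.
τ = M / ΣF_out = 30800 / 8834.0 = 3.487 yr.

3.5 yr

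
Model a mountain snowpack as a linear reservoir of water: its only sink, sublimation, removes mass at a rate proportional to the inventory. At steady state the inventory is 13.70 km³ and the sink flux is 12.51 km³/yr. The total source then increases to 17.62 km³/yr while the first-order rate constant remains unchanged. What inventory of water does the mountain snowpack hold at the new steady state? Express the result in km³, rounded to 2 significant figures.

Rate constant k = F/M = 12.51 / 13.70 = 0.9131 yr⁻¹.
At the new steady state, source = k·M_new ⇒ M_new = 17.62 / 0.9131 = 19.30 km³.
(Equivalently M_new = M × F_new/F_old = 13.70 × 17.62/12.51.)

19 km³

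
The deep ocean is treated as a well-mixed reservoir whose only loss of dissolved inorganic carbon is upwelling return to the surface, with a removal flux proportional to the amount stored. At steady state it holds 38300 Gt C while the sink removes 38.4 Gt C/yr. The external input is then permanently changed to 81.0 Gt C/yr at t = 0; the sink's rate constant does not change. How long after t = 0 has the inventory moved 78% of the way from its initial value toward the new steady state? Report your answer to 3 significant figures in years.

τ = M₀/F₀ = 38300/38.4 = 997.4 yr.
The remaining gap fraction is e^(−t/τ); 78% covered ⇒ e^(−t/τ) = 0.220.
t = −τ ln(0.220) = 997.4 × 1.514 = 1510 yr.

1510 yr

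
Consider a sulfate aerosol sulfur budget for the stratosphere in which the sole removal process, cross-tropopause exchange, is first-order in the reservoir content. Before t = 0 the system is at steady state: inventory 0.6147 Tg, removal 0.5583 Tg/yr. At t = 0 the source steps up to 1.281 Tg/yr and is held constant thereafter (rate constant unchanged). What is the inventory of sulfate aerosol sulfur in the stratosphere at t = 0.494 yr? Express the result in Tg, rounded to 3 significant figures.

0.902 Tg

The sink rate constant is k = F₀/M₀ = 0.5583/0.6147 = 0.9082 yr⁻¹.
Solving dM/dt = F₁ − kM with M(0) = M₀ gives M(t) = F₁/k + (M₀ − F₁/k)·e^(−kt).
F₁/k = 1.281/0.9082 = 1.4104 Tg; kt = 0.9082 × 0.494 = 0.4487, e^(−kt) = 0.6385.
M(0.494) = 1.4104 + (0.6147 − 1.4104) × 0.6385 = 1.4104 − 0.5080 = 0.90237 Tg.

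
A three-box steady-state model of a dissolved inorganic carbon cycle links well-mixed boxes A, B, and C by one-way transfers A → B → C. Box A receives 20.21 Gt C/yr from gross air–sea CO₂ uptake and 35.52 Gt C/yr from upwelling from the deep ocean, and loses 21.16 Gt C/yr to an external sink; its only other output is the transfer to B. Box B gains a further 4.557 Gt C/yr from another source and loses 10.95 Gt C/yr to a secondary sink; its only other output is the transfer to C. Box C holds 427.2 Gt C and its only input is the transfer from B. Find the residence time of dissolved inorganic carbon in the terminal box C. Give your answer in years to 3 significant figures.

Box A: F(A→B) = (20.21 + 35.52) − 21.16 = 34.570 Gt C/yr.
Box B: F(B→C) = (34.570 + 4.557) − 10.95 = 28.177 Gt C/yr.
Box C throughput = its input = 28.177 Gt C/yr; τ = 427.2 / 28.177 = 15.16 yr.

15.2 yr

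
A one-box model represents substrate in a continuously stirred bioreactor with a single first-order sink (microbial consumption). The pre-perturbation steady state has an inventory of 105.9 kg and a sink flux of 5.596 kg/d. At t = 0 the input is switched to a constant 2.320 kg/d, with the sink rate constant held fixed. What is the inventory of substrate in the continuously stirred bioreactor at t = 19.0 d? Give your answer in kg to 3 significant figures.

The sink rate constant is k = F₀/M₀ = 5.596/105.9 = 0.05284 d⁻¹.
Solving dM/dt = F₁ − kM with M(0) = M₀ gives M(t) = F₁/k + (M₀ − F₁/k)·e^(−kt).
F₁/k = 2.320/0.05284 = 43.904 kg; kt = 0.05284 × 19.0 = 1.004, e^(−kt) = 0.3664.
M(19.0) = 43.904 + (105.9 − 43.904) × 0.3664 = 43.904 + 22.72 = 66.620 kg.

66.6 kg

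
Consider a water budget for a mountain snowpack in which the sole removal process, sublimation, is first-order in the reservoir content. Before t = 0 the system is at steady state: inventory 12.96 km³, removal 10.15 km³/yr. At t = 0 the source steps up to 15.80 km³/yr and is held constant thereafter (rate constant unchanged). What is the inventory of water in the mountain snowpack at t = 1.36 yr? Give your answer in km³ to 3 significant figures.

τ = M₀/F₀ = 12.96/10.15 = 1.277 yr; rate constant k = 1/τ.
New steady state M_∞ = F₁/k = F₁·τ = 15.80 × 1.277 = 20.174 km³.
M(t) = M_∞ + (M₀ − M_∞)·e^(−t/τ); t/τ = 1.36/1.277 = 1.065, so e^(−t/τ) = 0.3447.
M(t) = 20.174 − 7.214 × 0.3447 = 17.688 km³.

17.7 km³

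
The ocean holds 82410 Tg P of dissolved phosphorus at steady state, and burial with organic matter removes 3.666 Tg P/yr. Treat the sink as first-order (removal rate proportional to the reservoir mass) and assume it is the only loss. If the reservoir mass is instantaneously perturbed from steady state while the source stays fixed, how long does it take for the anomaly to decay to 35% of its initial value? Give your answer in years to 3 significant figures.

For a linear reservoir the anomaly decays as exp(−t/τ) with τ = M/F = 82410/3.666 = 22480 yr.
exp(−t/τ) = 0.35 ⇒ t = −τ ln(0.35) = 22480 × 1.050 = 23600 yr.

23600 yr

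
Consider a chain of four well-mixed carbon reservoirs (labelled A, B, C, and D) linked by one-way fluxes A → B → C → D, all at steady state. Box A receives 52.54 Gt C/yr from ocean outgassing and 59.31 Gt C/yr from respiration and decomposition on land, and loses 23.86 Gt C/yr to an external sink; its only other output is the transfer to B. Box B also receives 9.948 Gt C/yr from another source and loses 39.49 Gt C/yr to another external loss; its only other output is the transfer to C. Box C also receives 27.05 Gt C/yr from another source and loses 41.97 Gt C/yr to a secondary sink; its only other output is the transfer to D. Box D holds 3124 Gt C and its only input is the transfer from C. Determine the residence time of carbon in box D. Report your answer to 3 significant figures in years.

Box A: F(A→B) = (52.54 + 59.31) − 23.86 = 87.990 Gt C/yr.
Box B: F(B→C) = (87.990 + 9.948) − 39.49 = 58.448 Gt C/yr.
Box C: F(C→D) = (58.448 + 27.05) − 41.97 = 43.528 Gt C/yr.
Box D throughput = its input = 43.528 Gt C/yr; τ = 3124 / 43.528 = 71.77 yr.

71.8 yr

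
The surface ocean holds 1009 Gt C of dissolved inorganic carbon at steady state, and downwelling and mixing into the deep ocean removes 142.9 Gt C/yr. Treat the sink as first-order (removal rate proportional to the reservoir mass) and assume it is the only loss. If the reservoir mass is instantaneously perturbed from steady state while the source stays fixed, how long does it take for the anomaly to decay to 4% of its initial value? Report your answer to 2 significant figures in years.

For a linear reservoir the anomaly decays as exp(−t/τ) with τ = M/F = 1009/142.9 = 7.061 yr.
exp(−t/τ) = 0.04 ⇒ t = −τ ln(0.04) = 7.061 × 3.219 = 22.73 yr.

23 yr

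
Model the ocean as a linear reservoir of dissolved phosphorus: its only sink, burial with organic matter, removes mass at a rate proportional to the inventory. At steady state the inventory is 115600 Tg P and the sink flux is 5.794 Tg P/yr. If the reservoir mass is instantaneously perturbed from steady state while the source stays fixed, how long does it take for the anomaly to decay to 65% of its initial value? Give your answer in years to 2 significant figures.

For a linear reservoir the anomaly decays as exp(−t/τ) with τ = M/F = 115600/5.794 = 19950 yr.
exp(−t/τ) = 0.65 ⇒ t = −τ ln(0.65) = 19950 × 0.4308 = 8595 yr.

8600 yr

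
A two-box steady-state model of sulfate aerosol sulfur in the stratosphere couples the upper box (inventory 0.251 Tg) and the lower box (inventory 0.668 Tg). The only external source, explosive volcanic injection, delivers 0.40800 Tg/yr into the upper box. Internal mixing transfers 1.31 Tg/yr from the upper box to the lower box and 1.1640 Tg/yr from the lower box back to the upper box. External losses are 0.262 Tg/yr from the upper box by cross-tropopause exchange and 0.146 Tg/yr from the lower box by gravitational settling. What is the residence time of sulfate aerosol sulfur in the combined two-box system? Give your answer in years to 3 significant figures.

2.25 yr

Residence time in the combined system uses the total inventory and the total *external* removal — internal exchanges between the two boxes cancel.
M_total = 0.251 + 0.668 = 0.91900 Tg.
ΣF_external_out = 0.262 + 0.146 = 0.40800 Tg/yr.
τ = M_total / ΣF_ext = 0.91900 / 0.40800 = 2.252 yr.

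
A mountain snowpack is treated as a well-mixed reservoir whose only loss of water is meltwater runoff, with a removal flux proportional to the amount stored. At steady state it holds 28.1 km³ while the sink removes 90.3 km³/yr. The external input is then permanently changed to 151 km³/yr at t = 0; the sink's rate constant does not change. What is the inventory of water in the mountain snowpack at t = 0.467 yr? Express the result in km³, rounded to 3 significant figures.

42.8 km³

Residence time τ = M₀/F₀ = 0.3112 yr. The eventual steady state is M_∞ = M₀·(F₁/F₀) = 28.1 × 151/90.3 = 46.989 km³.
The anomaly ΔM(t) = M(t) − M_∞ decays as ΔM₀·e^(−t/τ) with ΔM₀ = 28.1 − 46.989 = −18.89 km³.
At t = 0.467 yr, e^(−t/τ) = e^(−1.501) = 0.2230, so ΔM = −4.212 km³ and M = 46.989 − 4.212 = 42.777 km³.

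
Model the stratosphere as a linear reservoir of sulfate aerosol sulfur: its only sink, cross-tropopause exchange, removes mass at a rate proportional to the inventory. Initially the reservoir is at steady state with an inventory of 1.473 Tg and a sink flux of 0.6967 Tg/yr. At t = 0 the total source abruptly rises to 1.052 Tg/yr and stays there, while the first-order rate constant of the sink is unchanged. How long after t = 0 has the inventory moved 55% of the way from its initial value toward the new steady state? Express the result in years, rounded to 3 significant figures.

1.69 yr

τ = M₀/F₀ = 1.473/0.6967 = 2.114 yr.
The remaining gap fraction is e^(−t/τ); 55% covered ⇒ e^(−t/τ) = 0.450.
t = −τ ln(0.450) = 2.114 × 0.7985 = 1.688 yr.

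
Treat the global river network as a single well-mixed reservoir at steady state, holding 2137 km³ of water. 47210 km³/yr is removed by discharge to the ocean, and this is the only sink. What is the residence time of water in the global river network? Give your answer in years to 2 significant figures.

0.045 yr

τ = M / F = 2137 / 47210 = 0.04527 yr.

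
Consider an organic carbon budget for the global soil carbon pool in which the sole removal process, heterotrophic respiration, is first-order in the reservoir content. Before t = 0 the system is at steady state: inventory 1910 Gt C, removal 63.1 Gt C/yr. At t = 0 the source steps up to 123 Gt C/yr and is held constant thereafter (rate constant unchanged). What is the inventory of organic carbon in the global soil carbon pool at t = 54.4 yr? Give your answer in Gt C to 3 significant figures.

3420 Gt C

τ = M₀/F₀ = 1910/63.1 = 30.27 yr; rate constant k = 1/τ.
New steady state M_∞ = F₁/k = F₁·τ = 123 × 30.27 = 3723.1 Gt C.
M(t) = M_∞ + (M₀ − M_∞)·e^(−t/τ); t/τ = 54.4/30.27 = 1.797, so e^(−t/τ) = 0.1658.
M(t) = 3723.1 − 1813 × 0.1658 = 3422.6 Gt C.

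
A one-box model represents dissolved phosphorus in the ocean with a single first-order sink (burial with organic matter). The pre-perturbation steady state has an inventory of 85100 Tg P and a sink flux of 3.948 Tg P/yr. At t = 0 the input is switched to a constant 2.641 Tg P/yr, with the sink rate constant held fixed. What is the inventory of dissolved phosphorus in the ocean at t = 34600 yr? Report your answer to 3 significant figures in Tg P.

62600 Tg P

τ = M₀/F₀ = 85100/3.948 = 21560 yr; rate constant k = 1/τ.
New steady state M_∞ = F₁/k = F₁·τ = 2.641 × 21560 = 56927 Tg P.
M(t) = M_∞ + (M₀ − M_∞)·e^(−t/τ); t/τ = 34600/21560 = 1.605, so e^(−t/τ) = 0.2009.
M(t) = 56927 + 28170 × 0.2009 = 62586 Tg P.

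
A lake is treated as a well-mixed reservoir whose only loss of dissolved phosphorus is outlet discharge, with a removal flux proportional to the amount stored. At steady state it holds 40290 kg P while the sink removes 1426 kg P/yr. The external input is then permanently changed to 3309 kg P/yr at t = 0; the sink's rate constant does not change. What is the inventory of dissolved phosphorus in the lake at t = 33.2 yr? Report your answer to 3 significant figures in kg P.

77100 kg P

The sink rate constant is k = F₀/M₀ = 1426/40290 = 0.03539 yr⁻¹.
Solving dM/dt = F₁ − kM with M(0) = M₀ gives M(t) = F₁/k + (M₀ − F₁/k)·e^(−kt).
F₁/k = 3309/0.03539 = 93492 kg P; kt = 0.03539 × 33.2 = 1.175, e^(−kt) = 0.3088.
M(33.2) = 93492 + (40290 − 93492) × 0.3088 = 93492 − 16430 = 77063 kg P.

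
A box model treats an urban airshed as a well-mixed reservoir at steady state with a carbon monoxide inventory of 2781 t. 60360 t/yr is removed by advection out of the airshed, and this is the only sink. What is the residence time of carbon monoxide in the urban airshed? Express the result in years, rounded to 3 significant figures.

0.0461 yr

τ = M / F = 2781 / 60360 = 0.04607 yr.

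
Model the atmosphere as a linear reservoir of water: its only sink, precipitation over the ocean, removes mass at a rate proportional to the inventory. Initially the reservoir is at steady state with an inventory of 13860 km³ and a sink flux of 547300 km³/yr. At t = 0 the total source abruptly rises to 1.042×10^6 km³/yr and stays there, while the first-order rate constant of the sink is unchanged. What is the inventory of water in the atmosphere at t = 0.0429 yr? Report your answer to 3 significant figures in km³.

24100 km³

τ = M₀/F₀ = 13860/547300 = 0.02532 yr; rate constant k = 1/τ.
New steady state M_∞ = F₁/k = F₁·τ = 1.042×10^6 × 0.02532 = 26388 km³.
M(t) = M_∞ + (M₀ − M_∞)·e^(−t/τ); t/τ = 0.0429/0.02532 = 1.694, so e^(−t/τ) = 0.1838.
M(t) = 26388 − 12530 × 0.1838 = 24086 km³.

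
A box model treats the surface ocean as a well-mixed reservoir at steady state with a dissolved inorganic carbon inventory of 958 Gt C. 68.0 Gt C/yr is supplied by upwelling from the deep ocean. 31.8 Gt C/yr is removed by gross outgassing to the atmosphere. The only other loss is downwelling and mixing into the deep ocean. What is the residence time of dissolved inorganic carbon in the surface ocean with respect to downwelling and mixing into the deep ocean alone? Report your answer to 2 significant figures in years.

At steady state ΣF_in = ΣF_out.
ΣF_in = 68.000 Gt C/yr.
Downwelling and mixing into the deep ocean flux = ΣF_in − (31.8) = 68.000 − 31.80 = 36.20 Gt C/yr.
τ = M / F = 958 / 36.20 = 26.46 yr.

26 yr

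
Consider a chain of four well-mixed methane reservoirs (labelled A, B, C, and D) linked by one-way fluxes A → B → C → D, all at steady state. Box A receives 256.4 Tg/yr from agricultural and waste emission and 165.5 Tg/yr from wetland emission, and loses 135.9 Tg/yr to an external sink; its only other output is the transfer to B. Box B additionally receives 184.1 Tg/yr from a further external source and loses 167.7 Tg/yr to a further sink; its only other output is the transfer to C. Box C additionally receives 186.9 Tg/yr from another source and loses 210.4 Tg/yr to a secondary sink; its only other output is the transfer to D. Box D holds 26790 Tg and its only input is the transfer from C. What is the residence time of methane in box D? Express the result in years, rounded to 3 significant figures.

Box A: F(A→B) = (256.4 + 165.5) − 135.9 = 286.00 Tg/yr.
Box B: F(B→C) = (286.00 + 184.1) − 167.7 = 302.40 Tg/yr.
Box C: F(C→D) = (302.40 + 186.9) − 210.4 = 278.90 Tg/yr.
Box D throughput = its input = 278.90 Tg/yr; τ = 26790 / 278.90 = 96.06 yr.

96.1 yr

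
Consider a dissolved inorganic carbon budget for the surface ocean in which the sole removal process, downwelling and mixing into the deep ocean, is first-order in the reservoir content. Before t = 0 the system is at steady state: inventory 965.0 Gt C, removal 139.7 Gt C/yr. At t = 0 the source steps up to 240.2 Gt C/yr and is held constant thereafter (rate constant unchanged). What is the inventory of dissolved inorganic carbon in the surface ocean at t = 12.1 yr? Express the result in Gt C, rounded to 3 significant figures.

τ = M₀/F₀ = 965.0/139.7 = 6.908 yr; rate constant k = 1/τ.
New steady state M_∞ = F₁/k = F₁·τ = 240.2 × 6.908 = 1659.2 Gt C.
M(t) = M_∞ + (M₀ − M_∞)·e^(−t/τ); t/τ = 12.1/6.908 = 1.752, so e^(−t/τ) = 0.1735.
M(t) = 1659.2 − 694.2 × 0.1735 = 1538.8 Gt C.

1540 Gt C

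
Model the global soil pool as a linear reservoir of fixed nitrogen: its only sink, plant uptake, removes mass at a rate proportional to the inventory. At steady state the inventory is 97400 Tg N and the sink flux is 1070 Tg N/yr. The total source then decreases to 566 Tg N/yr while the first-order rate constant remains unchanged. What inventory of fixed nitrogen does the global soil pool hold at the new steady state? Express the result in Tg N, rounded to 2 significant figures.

52000 Tg N

Rate constant k = F/M = 1070 / 97400 = 0.01099 yr⁻¹.
At the new steady state, source = k·M_new ⇒ M_new = 566 / 0.01099 = 51520 Tg N.
(Equivalently M_new = M × F_new/F_old = 97400 × 566/1070.)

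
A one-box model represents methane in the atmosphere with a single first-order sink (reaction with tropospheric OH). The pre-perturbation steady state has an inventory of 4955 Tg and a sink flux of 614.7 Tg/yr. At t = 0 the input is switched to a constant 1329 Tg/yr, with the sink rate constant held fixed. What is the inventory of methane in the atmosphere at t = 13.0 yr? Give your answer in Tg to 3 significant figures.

τ = M₀/F₀ = 4955/614.7 = 8.061 yr; rate constant k = 1/τ.
New steady state M_∞ = F₁/k = F₁·τ = 1329 × 8.061 = 10713 Tg.
M(t) = M_∞ + (M₀ − M_∞)·e^(−t/τ); t/τ = 13.0/8.061 = 1.613, so e^(−t/τ) = 0.1993.
M(t) = 10713 − 5758 × 0.1993 = 9565.1 Tg.

9570 Tg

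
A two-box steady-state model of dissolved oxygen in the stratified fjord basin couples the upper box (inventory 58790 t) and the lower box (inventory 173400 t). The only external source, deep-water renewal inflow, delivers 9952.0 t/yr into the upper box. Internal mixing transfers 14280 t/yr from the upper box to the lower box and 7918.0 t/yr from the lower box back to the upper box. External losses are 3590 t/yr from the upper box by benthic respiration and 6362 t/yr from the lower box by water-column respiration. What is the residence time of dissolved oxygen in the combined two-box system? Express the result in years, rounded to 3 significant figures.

Treat the two boxes together as one reservoir: the mixing fluxes between them are internal recycling, so τ = ΣM / Σ(external losses).
M_total = 58790 + 173400 = 232190 t.
ΣF_external_out = 3590 + 6362 = 9952.0 t/yr.
τ = M_total / ΣF_ext = 232190 / 9952.0 = 23.33 yr.

23.3 yr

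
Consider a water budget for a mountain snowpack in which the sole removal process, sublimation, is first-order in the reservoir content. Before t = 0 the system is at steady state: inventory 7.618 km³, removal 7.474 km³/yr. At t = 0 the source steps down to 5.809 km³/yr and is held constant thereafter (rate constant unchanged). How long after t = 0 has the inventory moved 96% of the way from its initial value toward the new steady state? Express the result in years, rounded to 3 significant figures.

3.28 yr

τ = M₀/F₀ = 7.618/7.474 = 1.019 yr.
The remaining gap fraction is e^(−t/τ); 96% covered ⇒ e^(−t/τ) = 0.0400.
t = −τ ln(0.0400) = 1.019 × 3.219 = 3.281 yr.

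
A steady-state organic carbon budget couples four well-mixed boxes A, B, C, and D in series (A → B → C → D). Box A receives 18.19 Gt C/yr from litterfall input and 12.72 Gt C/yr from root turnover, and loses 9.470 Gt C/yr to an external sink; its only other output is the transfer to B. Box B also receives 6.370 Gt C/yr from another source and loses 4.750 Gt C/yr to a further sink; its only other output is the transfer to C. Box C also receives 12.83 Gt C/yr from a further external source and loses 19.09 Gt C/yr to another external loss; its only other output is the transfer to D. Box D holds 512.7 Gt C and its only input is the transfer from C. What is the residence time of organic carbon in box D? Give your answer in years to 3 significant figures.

Box A: F(A→B) = (18.19 + 12.72) − 9.470 = 21.440 Gt C/yr.
Box B: F(B→C) = (21.440 + 6.370) − 4.750 = 23.060 Gt C/yr.
Box C: F(C→D) = (23.060 + 12.83) − 19.09 = 16.800 Gt C/yr.
Box D throughput = its input = 16.800 Gt C/yr; τ = 512.7 / 16.800 = 30.52 yr.

30.5 yr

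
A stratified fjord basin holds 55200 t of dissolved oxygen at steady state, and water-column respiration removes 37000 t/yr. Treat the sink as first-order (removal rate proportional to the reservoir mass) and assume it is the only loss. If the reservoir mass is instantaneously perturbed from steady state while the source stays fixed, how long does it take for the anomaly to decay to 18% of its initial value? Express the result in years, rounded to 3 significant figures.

2.56 yr

For a linear reservoir the anomaly decays as exp(−t/τ) with τ = M/F = 55200/37000 = 1.492 yr.
exp(−t/τ) = 0.18 ⇒ t = −τ ln(0.18) = 1.492 × 1.715 = 2.558 yr.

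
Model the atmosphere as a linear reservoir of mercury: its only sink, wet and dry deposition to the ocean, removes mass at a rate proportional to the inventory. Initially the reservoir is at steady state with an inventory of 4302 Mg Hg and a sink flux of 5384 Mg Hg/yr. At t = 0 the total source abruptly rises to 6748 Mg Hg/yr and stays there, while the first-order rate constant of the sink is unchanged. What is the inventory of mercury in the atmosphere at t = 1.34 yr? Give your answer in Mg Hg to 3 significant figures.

The sink rate constant is k = F₀/M₀ = 5384/4302 = 1.252 yr⁻¹.
Solving dM/dt = F₁ − kM with M(0) = M₀ gives M(t) = F₁/k + (M₀ − F₁/k)·e^(−kt).
F₁/k = 6748/1.252 = 5391.9 Mg Hg; kt = 1.252 × 1.34 = 1.677, e^(−kt) = 0.1869.
M(1.34) = 5391.9 + (4302 − 5391.9) × 0.1869 = 5391.9 − 203.7 = 5188.2 Mg Hg.

5190 Mg Hg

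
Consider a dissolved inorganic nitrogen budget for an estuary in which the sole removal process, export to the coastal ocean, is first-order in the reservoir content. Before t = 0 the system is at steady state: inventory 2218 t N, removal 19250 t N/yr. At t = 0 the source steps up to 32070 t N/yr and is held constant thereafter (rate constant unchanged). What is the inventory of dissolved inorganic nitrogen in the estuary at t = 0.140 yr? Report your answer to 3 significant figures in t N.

3260 t N

The sink rate constant is k = F₀/M₀ = 19250/2218 = 8.679 yr⁻¹.
Solving dM/dt = F₁ − kM with M(0) = M₀ gives M(t) = F₁/k + (M₀ − F₁/k)·e^(−kt).
F₁/k = 32070/8.679 = 3695.1 t N; kt = 8.679 × 0.140 = 1.215, e^(−kt) = 0.2967.
M(0.140) = 3695.1 + (2218 − 3695.1) × 0.2967 = 3695.1 − 438.3 = 3256.9 t N.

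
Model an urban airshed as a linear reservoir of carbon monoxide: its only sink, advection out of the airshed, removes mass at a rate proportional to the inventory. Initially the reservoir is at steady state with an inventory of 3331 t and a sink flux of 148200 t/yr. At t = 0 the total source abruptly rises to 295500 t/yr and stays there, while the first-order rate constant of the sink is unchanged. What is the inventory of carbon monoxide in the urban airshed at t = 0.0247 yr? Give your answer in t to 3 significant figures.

τ = M₀/F₀ = 3331/148200 = 0.02248 yr; rate constant k = 1/τ.
New steady state M_∞ = F₁/k = F₁·τ = 295500 × 0.02248 = 6641.8 t.
M(t) = M_∞ + (M₀ − M_∞)·e^(−t/τ); t/τ = 0.0247/0.02248 = 1.099, so e^(−t/τ) = 0.3332.
M(t) = 6641.8 − 3311 × 0.3332 = 5538.5 t.

5540 t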